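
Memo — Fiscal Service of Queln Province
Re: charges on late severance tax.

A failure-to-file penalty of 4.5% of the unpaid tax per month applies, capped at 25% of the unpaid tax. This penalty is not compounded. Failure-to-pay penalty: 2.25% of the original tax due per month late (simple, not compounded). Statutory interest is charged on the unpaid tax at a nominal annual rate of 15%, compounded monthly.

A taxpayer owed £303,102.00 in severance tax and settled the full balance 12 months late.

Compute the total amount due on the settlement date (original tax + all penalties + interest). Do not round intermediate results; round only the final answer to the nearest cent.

Failure-to-file: 12 × 4.5% × £303,102.00 = £163,675.08, capped at 25% × £303,102.00 = £75,775.50
Failure-to-pay penalty = 2.25% × £303,102.00 × 12 mo = £81,837.54
Interest (15%/yr ÷ 12 = 1.25%/month): £303,102.00 × ((1 + 0.0125)^12 − 1) = £48,725.0158…
Total = £303,102.00 + £157,613.0400 + £48,725.0158… = £509,440.06

£509,440.06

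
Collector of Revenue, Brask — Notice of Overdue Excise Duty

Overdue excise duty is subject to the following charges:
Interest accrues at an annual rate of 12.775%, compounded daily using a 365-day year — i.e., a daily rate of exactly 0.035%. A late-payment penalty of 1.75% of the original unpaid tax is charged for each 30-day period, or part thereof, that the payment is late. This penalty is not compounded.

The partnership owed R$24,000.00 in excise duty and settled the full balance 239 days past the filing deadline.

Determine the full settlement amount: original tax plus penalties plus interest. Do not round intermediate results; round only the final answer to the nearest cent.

R$29,453.58

Penalty periods: ⌈239/30⌉ = 8; penalty = 8 × 1.75% × R$24,000.00 = R$3,360.00
Interest: R$24,000.00 × ((1 + 0.00035)^239 − 1) = R$24,000.00 × 0.08723238… = R$2,093.5771…
Total = R$24,000.00 + R$3,360.0000 + R$2,093.5771… = R$29,453.58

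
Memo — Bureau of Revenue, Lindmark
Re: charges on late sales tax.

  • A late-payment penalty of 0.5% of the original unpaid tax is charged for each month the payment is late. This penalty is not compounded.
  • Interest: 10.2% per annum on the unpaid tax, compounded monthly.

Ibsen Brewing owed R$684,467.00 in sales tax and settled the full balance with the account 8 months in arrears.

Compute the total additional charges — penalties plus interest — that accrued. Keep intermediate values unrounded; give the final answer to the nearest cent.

Late-payment penalty: 8 × 0.5% × R$684,467.00 = R$27,378.68
Interest (10.2%/yr ÷ 12 = 0.85%/month): R$684,467.00 × ((1 + 0.0085)^8 − 1) = R$47,952.2241…
Penalties + interest = R$27,378.6800 + R$47,952.2241… = R$75,330.90

R$75,330.90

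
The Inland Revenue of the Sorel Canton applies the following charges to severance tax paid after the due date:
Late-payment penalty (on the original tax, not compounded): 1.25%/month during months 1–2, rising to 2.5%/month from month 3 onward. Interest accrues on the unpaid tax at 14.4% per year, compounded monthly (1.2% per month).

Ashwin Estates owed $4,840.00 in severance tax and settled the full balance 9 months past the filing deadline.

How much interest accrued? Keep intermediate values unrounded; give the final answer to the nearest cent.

Interest: $4,840.00 × ((1 + 0.012)^9 − 1) = $4,840.00 × 0.1133318… = $548.5259…

$548.53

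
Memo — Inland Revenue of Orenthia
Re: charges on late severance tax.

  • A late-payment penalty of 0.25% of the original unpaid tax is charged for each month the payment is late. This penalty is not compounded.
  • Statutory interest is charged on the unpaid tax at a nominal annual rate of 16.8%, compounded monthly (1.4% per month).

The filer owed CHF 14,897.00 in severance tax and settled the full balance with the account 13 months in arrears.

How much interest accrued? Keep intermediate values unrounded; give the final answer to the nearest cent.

Interest: CHF 14,897.00 × ((1 + 0.014)^13 − 1) = CHF 14,897.00 × 0.1981010… = CHF 2,951.1100…

CHF 2,951.11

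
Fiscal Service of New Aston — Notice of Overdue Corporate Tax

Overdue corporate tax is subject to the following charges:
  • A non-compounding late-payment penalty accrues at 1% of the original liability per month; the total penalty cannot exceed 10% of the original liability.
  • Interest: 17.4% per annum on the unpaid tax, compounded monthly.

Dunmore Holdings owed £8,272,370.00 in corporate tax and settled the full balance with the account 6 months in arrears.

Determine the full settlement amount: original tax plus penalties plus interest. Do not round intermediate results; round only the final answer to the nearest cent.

Penalty: 6 × 1% × £8,272,370.00 = £496,342.20 (below the 10% cap of £827,237.00)
Interest (17.4%/yr ÷ 12 = 1.45%/month): £8,272,370.00 × ((1 + 0.0145)^6 − 1) = £746,295.0811…
Total = £8,272,370.00 + £496,342.2000 + £746,295.0811… = £9,515,007.28

£9,515,007.28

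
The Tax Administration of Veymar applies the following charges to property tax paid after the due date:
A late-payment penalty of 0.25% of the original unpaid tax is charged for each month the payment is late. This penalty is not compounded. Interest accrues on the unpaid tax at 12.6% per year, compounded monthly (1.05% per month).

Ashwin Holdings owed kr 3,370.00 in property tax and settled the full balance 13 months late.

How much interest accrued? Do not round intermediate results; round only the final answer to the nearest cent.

kr 490.13

Interest: kr 3,370.00 × ((1 + 0.0105)^13 − 1) = kr 3,370.00 × 0.1454394… = kr 490.1309…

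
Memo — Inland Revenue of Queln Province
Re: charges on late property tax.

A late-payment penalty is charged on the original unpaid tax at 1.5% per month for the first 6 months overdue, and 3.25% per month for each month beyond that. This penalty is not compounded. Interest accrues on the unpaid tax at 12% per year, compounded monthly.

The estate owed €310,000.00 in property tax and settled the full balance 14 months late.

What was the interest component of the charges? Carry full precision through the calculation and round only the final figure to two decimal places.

€46,337.01

Interest (12%/yr ÷ 12 = 1%/month): €310,000.00 × ((1 + 0.01)^14 − 1) = €46,337.0061…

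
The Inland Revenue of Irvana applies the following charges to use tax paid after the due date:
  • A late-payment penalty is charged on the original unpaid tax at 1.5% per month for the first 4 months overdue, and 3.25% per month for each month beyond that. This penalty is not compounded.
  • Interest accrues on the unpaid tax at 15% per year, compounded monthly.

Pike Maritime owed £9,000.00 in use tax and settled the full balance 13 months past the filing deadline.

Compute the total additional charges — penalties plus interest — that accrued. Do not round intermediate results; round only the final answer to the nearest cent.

Penalty, months 1–4: 4 × 1.5% × £9,000.00 = £540.00
Penalty, months 5–13: 9 × 3.25% × £9,000.00 = £2,632.50
Interest (15%/yr ÷ 12 = 1.25%/month): £9,000.00 × ((1 + 0.0125)^13 − 1) = £1,577.3755…
Penalties + interest = £3,172.5000 + £1,577.3755… = £4,749.88

£4,749.88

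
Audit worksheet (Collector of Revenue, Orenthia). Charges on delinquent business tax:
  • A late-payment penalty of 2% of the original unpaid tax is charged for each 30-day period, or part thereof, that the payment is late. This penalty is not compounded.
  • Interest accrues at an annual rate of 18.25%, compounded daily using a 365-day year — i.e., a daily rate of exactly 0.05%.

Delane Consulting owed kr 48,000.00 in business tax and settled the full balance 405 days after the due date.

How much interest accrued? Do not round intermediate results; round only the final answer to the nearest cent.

kr 10,771.11

Interest: kr 48,000.00 × ((1 + 0.0005)^405 − 1) = kr 48,000.00 × 0.22439812… = kr 10,771.1097…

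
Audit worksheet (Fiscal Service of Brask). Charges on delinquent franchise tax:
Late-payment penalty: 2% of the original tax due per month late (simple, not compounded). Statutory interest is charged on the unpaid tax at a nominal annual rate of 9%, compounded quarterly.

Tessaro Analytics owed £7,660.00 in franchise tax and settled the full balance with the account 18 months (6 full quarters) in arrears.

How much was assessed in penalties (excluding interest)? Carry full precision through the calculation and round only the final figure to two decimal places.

£2,757.60

Late-payment penalty = 2% × £7,660.00 × 18 mo = £2,757.60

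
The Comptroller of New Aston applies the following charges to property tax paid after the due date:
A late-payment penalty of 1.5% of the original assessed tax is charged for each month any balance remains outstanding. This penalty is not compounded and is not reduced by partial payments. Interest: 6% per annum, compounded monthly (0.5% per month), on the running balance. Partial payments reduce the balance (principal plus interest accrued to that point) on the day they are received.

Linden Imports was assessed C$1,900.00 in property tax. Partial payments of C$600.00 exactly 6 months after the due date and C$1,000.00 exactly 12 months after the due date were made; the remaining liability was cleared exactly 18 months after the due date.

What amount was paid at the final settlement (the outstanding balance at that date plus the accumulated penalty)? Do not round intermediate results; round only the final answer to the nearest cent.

Balance at month 6: C$1,900.0000 × (1 + 0.005)^6 = C$1,957.7173…
After C$600.00 payment: C$1,957.7173… − C$600.00 = C$1,357.7173…
Balance at month 12: C$1,357.7173… × (1 + 0.005)^6 = C$1,398.9613…
After C$1,000.00 payment: C$1,398.9613… − C$1,000.00 = C$398.9613…
Balance at month 18: C$398.9613… × (1 + 0.005)^6 = C$411.0808…
Penalty: 18 × 1.5% × C$1,900.00 = C$513.00
Final settlement = outstanding balance + penalty = C$411.0808… + C$513.00 = C$924.08

C$924.08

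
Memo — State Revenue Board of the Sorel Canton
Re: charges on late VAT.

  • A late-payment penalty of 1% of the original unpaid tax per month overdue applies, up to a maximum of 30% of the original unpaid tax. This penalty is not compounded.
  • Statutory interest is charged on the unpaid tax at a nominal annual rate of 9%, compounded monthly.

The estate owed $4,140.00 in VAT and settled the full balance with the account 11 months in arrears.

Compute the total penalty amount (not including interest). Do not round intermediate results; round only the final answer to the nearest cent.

$455.40

Penalty: 11 × 1% × $4,140.00 = $455.40 (below the 30% cap of $1,242.00)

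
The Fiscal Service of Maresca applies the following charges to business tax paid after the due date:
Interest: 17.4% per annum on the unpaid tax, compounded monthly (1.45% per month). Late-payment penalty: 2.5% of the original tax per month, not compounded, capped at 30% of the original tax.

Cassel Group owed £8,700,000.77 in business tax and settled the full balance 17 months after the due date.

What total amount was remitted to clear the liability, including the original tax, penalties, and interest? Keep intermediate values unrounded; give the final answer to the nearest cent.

£13,722,305.52

Penalty (uncapped): 17 × 2.5% × £8,700,000.77 = £3,697,500.33…; cap = 30% × £8,700,000.77 = £2,610,000.23… → penalty = £2,610,000.23…
Interest: £8,700,000.77 × ((1 + 0.0145)^17 − 1) = £8,700,000.77 × 0.2772764… = £2,412,304.5201…
Total = £8,700,000.77 + £2,610,000.2310 + £2,412,304.5201… = £13,722,305.52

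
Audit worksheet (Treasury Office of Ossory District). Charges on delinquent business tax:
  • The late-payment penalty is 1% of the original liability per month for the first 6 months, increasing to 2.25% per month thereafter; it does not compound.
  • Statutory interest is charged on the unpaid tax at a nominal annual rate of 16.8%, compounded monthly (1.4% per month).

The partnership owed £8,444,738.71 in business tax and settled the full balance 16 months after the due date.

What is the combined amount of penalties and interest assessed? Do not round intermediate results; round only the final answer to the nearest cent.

£4,510,579.57

Penalty, months 1–6: 6 × 1% × £8,444,738.71 = £506,684.32…
Penalty, months 7–16: 10 × 2.25% × £8,444,738.71 = £1,900,066.21…
Interest: £8,444,738.71 × ((1 + 0.014)^16 − 1) = £8,444,738.71 × 0.2491290… = £2,103,829.0386…
Penalties + interest = £2,406,750.5324… + £2,103,829.0386… = £4,510,579.57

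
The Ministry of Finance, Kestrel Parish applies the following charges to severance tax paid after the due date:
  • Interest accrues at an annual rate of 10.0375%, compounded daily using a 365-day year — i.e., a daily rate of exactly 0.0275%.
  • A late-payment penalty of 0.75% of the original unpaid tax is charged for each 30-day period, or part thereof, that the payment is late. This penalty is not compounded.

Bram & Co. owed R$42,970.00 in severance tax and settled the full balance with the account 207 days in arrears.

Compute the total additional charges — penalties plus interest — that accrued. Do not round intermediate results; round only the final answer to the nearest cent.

Penalty periods: ⌈207/30⌉ = 7; penalty = 7 × 0.75% × R$42,970.00 = R$2,255.93…
Interest: R$42,970.00 × ((1 + 0.000275)^207 − 1) = R$42,970.00 × 0.05856813… = R$2,516.6725…
Penalties + interest = R$2,255.9250 + R$2,516.6725… = R$4,772.60

R$4,772.60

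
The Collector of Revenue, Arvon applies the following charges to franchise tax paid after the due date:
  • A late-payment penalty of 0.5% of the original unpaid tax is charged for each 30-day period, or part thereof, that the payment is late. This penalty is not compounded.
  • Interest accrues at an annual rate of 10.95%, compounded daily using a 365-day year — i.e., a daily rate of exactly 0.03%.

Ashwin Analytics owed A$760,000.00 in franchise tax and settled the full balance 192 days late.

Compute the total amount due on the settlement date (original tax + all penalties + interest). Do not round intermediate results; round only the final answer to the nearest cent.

A$831,654.35

Penalty periods: ⌈192/30⌉ = 7; penalty = 7 × 0.5% × A$760,000.00 = A$26,600.00
Interest: A$760,000.00 × ((1 + 0.0003)^192 − 1) = A$760,000.00 × 0.05928204… = A$45,054.3535…
Total = A$760,000.00 + A$26,600.0000 + A$45,054.3535… = A$831,654.35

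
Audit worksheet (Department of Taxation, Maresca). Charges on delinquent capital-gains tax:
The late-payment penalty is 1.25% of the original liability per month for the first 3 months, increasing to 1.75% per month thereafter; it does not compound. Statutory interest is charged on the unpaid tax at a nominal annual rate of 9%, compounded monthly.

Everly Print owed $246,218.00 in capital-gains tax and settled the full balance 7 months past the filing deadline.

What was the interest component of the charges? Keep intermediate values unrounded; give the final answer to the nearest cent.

$13,220.95

Interest (9%/yr ÷ 12 = 0.75%/month): $246,218.00 × ((1 + 0.0075)^7 − 1) = $13,220.9530…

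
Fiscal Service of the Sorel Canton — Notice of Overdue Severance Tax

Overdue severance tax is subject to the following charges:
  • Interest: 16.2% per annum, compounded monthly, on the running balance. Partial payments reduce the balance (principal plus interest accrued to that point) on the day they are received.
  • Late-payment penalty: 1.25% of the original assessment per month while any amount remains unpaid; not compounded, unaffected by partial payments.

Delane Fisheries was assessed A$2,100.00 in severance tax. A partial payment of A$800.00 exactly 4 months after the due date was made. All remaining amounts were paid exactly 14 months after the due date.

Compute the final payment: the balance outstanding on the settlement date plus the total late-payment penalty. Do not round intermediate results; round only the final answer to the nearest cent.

A$1,986.38

Monthly rate = 16.2% ÷ 12 = 1.35%
Balance at month 4: A$2,100.0000 × (1 + 0.0135)^4 = A$2,215.7171…
After A$800.00 payment: A$2,215.7171… − A$800.00 = A$1,415.7171…
Balance at month 14: A$1,415.7171… × (1 + 0.0135)^10 = A$1,618.8776…
Penalty: 14 × 1.25% × A$2,100.00 = A$367.50
Final settlement = outstanding balance + penalty = A$1,618.8776… + A$367.50 = A$1,986.38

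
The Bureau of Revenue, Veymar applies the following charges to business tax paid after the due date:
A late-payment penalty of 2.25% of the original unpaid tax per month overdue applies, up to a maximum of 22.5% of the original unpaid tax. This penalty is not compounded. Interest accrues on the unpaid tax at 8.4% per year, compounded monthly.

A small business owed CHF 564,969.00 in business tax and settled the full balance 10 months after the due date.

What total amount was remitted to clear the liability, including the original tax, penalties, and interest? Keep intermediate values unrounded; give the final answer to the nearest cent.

Penalty (uncapped): 10 × 2.25% × CHF 564,969.00 = CHF 127,118.03…; cap = 22.5% × CHF 564,969.00 = CHF 127,118.03… → penalty = CHF 127,118.03…
Interest (8.4%/yr ÷ 12 = 0.7%/month): CHF 564,969.00 × ((1 + 0.007)^10 − 1) = CHF 40,817.1280…
Total = CHF 564,969.00 + CHF 127,118.0250 + CHF 40,817.1280… = CHF 732,904.15

CHF 732,904.15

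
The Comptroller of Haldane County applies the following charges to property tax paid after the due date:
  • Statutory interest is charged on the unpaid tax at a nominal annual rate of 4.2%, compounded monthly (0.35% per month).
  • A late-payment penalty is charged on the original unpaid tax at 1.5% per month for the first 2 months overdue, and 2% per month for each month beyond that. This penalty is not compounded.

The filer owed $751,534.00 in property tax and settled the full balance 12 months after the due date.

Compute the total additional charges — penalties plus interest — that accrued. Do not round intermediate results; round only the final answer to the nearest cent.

Penalty, months 1–2: 2 × 1.5% × $751,534.00 = $22,546.02
Penalty, months 3–12: 10 × 2% × $751,534.00 = $150,306.80
Interest: $751,534.00 × ((1 + 0.0035)^12 − 1) = $751,534.00 × 0.0428180… = $32,179.1882…
Penalties + interest = $172,852.8200 + $32,179.1882… = $205,032.01

$205,032.01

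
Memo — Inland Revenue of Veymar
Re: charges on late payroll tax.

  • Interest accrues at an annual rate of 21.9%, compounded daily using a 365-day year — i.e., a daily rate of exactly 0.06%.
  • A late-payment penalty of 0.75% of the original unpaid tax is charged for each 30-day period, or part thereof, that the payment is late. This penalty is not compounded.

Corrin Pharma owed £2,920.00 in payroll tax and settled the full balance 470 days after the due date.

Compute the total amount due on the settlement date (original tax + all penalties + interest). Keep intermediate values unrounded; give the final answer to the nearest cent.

Penalty periods: ⌈470/30⌉ = 16; penalty = 16 × 0.75% × £2,920.00 = £350.40
Interest: £2,920.00 × ((1 + 0.0006)^470 − 1) = £2,920.00 × 0.32566661… = £950.9465…
Total = £2,920.00 + £350.4000 + £950.9465… = £4,221.35

£4,221.35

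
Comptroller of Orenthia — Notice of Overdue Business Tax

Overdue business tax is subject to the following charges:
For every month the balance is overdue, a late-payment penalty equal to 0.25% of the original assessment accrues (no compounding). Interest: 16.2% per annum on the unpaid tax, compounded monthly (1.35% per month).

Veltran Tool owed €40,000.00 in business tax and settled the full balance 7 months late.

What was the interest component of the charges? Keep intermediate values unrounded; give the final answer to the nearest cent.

Interest: €40,000.00 × ((1 + 0.0135)^7 − 1) = €40,000.00 × 0.0984145… = €3,936.5814…

€3,936.58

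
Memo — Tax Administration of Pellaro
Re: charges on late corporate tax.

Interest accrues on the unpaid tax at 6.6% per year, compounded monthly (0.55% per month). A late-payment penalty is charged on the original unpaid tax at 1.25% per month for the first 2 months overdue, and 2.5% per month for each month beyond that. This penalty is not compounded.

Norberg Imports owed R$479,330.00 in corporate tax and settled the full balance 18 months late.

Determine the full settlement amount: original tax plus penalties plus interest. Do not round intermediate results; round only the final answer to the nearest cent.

R$732,783.82

Penalty, months 1–2: 2 × 1.25% × R$479,330.00 = R$11,983.25
Penalty, months 3–18: 16 × 2.5% × R$479,330.00 = R$191,732.00
Interest: R$479,330.00 × ((1 + 0.0055)^18 − 1) = R$479,330.00 × 0.1037669… = R$49,738.5670…
Total = R$479,330.00 + R$203,715.2500 + R$49,738.5670… = R$732,783.82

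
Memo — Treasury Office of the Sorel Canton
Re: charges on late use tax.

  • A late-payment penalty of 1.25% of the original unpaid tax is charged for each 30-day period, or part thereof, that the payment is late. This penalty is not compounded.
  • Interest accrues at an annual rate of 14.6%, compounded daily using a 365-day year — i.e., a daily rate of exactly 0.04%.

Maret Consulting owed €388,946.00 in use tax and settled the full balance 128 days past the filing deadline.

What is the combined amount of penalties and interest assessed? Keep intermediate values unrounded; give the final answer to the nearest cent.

€44,737.58

Penalty periods: ⌈128/30⌉ = 5; penalty = 5 × 1.25% × €388,946.00 = €24,309.13…
Interest: €388,946.00 × ((1 + 0.0004)^128 − 1) = €388,946.00 × 0.05252260… = €20,428.4567…
Penalties + interest = €24,309.1250 + €20,428.4567… = €44,737.58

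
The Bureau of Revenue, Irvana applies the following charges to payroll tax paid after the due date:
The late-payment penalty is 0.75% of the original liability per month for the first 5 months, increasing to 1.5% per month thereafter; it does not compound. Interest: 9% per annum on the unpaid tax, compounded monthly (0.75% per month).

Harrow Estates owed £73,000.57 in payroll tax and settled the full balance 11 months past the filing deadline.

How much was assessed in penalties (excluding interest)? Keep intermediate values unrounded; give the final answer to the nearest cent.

Penalty, months 1–5: 5 × 0.75% × £73,000.57 = £2,737.52…
Penalty, months 6–11: 6 × 1.5% × £73,000.57 = £6,570.05…
Total penalty = £2,737.52… + £6,570.05… = £9,307.57

£9,307.57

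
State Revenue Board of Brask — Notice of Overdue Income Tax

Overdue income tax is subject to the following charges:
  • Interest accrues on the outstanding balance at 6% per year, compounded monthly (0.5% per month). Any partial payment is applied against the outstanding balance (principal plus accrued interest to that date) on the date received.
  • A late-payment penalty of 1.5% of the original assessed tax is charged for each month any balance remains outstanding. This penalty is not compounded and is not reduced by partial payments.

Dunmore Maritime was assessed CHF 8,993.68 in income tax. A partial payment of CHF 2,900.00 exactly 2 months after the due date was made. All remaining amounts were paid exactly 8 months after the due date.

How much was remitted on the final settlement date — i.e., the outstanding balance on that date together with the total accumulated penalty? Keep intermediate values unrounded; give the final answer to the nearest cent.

CHF 7,450.93

Balance at month 2: CHF 8,993.6800 × (1 + 0.005)^2 = CHF 9,083.8416…
After CHF 2,900.00 payment: CHF 9,083.8416… − CHF 2,900.00 = CHF 6,183.8416…
Balance at month 8: CHF 6,183.8416… × (1 + 0.005)^6 = CHF 6,371.6913…
Penalty: 8 × 1.5% × CHF 8,993.68 = CHF 1,079.24…
Final settlement = outstanding balance + penalty = CHF 6,371.6913… + CHF 1,079.24… = CHF 7,450.93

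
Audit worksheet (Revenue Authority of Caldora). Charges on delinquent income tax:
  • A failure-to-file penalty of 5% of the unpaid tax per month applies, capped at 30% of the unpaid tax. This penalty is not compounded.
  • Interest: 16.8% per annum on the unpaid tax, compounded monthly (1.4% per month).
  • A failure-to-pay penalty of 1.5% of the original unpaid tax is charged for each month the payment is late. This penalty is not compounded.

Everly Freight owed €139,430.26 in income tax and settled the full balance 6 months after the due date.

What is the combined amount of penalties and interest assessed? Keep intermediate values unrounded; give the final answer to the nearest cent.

Failure-to-file: 6 × 5% × €139,430.26 = €41,829.08…, capped at 30% × €139,430.26 = €41,829.08…
Failure-to-pay penalty: 6 × 1.5% × €139,430.26 = €12,548.72…
Interest: €139,430.26 × ((1 + 0.014)^6 − 1) = €139,430.26 × 0.0869955… = €12,129.7995…
Penalties + interest = €54,377.8014 + €12,129.7995… = €66,507.60

€66,507.60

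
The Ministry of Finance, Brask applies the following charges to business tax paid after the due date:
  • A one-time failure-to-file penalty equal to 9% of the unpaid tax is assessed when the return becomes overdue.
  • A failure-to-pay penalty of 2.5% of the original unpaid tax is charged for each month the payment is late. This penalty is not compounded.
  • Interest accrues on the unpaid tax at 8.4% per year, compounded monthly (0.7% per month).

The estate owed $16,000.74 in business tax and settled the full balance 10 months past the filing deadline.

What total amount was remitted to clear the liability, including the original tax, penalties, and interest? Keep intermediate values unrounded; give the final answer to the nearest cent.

$22,596.99

Failure-to-file penalty: 9% × $16,000.74 = $1,440.07…
Failure-to-pay penalty: 10 × 2.5% × $16,000.74 = $4,000.19…
Interest: $16,000.74 × ((1 + 0.007)^10 − 1) = $16,000.74 × 0.0722467… = $1,156.0002…
Total = $16,000.74 + $5,440.2516 + $1,156.0002… = $22,596.99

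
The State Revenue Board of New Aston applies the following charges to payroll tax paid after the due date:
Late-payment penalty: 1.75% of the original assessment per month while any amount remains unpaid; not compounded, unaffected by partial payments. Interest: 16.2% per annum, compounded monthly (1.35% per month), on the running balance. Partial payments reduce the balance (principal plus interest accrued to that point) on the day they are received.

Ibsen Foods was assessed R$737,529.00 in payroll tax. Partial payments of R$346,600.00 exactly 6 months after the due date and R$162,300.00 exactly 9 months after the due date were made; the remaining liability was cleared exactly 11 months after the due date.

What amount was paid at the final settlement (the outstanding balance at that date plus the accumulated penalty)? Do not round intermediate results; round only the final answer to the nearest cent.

R$459,379.40

Balance at month 6: R$737,529.0000 × (1 + 0.0135)^6 = R$799,321.7303…
After R$346,600.00 payment: R$799,321.7303… − R$346,600.00 = R$452,721.7303…
Balance at month 9: R$452,721.7303… × (1 + 0.0135)^3 = R$471,305.5999…
After R$162,300.00 payment: R$471,305.5999… − R$162,300.00 = R$309,005.5999…
Balance at month 11: R$309,005.5999… × (1 + 0.0135)^2 = R$317,405.0673…
Penalty: 11 × 1.75% × R$737,529.00 = R$141,974.33…
Final settlement = outstanding balance + penalty = R$317,405.0673… + R$141,974.33… = R$459,379.40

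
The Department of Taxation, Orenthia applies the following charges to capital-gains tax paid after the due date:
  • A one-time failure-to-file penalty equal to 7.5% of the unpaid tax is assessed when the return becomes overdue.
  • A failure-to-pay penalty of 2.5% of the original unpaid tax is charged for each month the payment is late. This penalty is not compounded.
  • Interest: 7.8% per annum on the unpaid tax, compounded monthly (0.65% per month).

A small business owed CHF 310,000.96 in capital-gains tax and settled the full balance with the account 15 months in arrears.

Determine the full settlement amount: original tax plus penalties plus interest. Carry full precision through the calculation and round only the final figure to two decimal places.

Failure-to-file penalty: 7.5% × CHF 310,000.96 = CHF 23,250.07…
Failure-to-pay penalty = 2.5% × CHF 310,000.96 × 15 mo = CHF 116,250.36
Interest: CHF 310,000.96 × ((1 + 0.0065)^15 − 1) = CHF 310,000.96 × 0.1020637… = CHF 31,639.8376…
Total = CHF 310,000.96 + CHF 139,500.4320 + CHF 31,639.8376… = CHF 481,141.23

CHF 481,141.23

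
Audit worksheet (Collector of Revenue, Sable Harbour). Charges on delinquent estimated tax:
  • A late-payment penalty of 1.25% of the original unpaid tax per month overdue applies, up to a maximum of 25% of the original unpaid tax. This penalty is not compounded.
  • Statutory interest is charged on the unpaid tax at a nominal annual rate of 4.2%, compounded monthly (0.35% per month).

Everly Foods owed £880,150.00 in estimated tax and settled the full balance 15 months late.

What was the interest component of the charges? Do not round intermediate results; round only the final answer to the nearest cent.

Interest: £880,150.00 × ((1 + 0.0035)^15 − 1) = £880,150.00 × 0.0538060… = £47,357.3197…

£47,357.32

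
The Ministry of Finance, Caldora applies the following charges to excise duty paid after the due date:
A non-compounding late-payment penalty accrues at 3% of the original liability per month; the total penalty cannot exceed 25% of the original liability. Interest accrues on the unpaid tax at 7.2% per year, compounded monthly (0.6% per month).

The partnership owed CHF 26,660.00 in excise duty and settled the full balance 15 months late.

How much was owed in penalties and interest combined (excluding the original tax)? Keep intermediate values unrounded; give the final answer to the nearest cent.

CHF 9,167.84

Penalty (uncapped): 15 × 3% × CHF 26,660.00 = CHF 11,997.00; cap = 25% × CHF 26,660.00 = CHF 6,665.00 → penalty = CHF 6,665.00
Interest: CHF 26,660.00 × ((1 + 0.006)^15 − 1) = CHF 26,660.00 × 0.0938801… = CHF 2,502.8427…
Penalties + interest = CHF 6,665.0000 + CHF 2,502.8427… = CHF 9,167.84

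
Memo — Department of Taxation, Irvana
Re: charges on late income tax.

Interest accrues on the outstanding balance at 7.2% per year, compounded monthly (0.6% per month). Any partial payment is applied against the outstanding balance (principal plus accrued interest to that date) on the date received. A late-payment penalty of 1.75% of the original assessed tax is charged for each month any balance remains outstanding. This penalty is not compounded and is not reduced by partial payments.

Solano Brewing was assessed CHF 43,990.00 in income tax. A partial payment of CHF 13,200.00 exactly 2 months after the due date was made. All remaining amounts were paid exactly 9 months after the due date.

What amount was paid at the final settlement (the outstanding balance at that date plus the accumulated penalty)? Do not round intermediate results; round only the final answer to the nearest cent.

Balance at month 2: CHF 43,990.0000 × (1 + 0.006)^2 = CHF 44,519.4636…
After CHF 13,200.00 payment: CHF 44,519.4636… − CHF 13,200.00 = CHF 31,319.4636…
Balance at month 9: CHF 31,319.4636… × (1 + 0.006)^7 = CHF 32,658.7968…
Penalty: 9 × 1.75% × CHF 43,990.00 = CHF 6,928.43…
Final settlement = outstanding balance + penalty = CHF 32,658.7968… + CHF 6,928.43… = CHF 39,587.22

CHF 39,587.22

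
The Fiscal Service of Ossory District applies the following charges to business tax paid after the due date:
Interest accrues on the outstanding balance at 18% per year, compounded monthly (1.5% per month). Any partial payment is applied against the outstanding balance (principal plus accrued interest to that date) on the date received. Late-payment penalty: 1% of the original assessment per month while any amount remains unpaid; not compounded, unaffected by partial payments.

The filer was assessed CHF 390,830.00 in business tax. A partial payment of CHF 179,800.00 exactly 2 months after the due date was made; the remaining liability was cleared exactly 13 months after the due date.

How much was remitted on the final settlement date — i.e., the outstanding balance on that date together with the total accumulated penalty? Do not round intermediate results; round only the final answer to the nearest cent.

CHF 313,305.38

Balance at month 2: CHF 390,830.0000 × (1 + 0.015)^2 = CHF 402,642.8368…
After CHF 179,800.00 payment: CHF 402,642.8368… − CHF 179,800.00 = CHF 222,842.8368…
Balance at month 13: CHF 222,842.8368… × (1 + 0.015)^11 = CHF 262,497.4828…
Penalty: 13 × 1% × CHF 390,830.00 = CHF 50,807.90
Final settlement = outstanding balance + penalty = CHF 262,497.4828… + CHF 50,807.90 = CHF 313,305.38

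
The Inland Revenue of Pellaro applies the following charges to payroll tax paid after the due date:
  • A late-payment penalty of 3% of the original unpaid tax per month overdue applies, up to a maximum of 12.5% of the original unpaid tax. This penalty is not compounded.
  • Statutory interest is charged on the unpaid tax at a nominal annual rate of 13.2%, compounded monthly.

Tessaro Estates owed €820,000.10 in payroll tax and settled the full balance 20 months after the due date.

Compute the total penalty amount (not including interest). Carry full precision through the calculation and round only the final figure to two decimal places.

Penalty (uncapped): 20 × 3% × €820,000.10 = €492,000.06; cap = 12.5% × €820,000.10 = €102,500.01… → penalty = €102,500.01…

€102,500.01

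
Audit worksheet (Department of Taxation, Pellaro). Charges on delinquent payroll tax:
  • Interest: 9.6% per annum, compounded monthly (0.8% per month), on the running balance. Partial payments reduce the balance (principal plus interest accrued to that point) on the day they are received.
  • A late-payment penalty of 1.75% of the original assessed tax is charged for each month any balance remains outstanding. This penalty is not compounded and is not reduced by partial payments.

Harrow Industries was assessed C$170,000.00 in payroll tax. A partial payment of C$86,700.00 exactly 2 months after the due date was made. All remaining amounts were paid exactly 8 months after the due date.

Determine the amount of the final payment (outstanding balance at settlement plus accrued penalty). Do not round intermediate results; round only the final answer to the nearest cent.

C$114,043.84

Balance at month 2: C$170,000.0000 × (1 + 0.008)^2 = C$172,730.8800
After C$86,700.00 payment: C$172,730.8800 − C$86,700.00 = C$86,030.8800
Balance at month 8: C$86,030.8800 × (1 + 0.008)^6 = C$90,243.8381…
Penalty: 8 × 1.75% × C$170,000.00 = C$23,800.00
Final settlement = outstanding balance + penalty = C$90,243.8381… + C$23,800.00 = C$114,043.84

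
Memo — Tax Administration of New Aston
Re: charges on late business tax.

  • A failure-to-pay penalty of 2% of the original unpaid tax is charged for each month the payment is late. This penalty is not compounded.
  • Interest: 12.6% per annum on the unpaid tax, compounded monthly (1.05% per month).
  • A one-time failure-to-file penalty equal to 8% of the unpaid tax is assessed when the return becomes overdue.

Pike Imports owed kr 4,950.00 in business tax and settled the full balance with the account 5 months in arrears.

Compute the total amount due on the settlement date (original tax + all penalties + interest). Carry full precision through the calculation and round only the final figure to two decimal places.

Failure-to-file penalty: 8% × kr 4,950.00 = kr 396.00
Failure-to-pay penalty: 5 × 2% × kr 4,950.00 = kr 495.00
Interest: kr 4,950.00 × ((1 + 0.0105)^5 − 1) = kr 4,950.00 × 0.0536141… = kr 265.3900…
Total = kr 4,950.00 + kr 891.0000 + kr 265.3900… = kr 6,106.39

kr 6,106.39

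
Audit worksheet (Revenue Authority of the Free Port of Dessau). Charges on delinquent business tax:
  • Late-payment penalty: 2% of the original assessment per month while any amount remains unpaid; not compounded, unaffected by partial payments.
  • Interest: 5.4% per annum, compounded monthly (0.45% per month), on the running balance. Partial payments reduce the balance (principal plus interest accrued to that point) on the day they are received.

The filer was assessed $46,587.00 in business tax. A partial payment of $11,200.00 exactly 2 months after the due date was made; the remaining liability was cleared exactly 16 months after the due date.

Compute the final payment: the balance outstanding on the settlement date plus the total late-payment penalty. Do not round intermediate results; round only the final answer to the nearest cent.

Balance at month 2: $46,587.0000 × (1 + 0.0045)^2 = $47,007.2264…
After $11,200.00 payment: $47,007.2264… − $11,200.00 = $35,807.2264…
Balance at month 16: $35,807.2264… × (1 + 0.0045)^14 = $38,130.2680…
Penalty: 16 × 2% × $46,587.00 = $14,907.84
Final settlement = outstanding balance + penalty = $38,130.2680… + $14,907.84 = $53,038.11

$53,038.11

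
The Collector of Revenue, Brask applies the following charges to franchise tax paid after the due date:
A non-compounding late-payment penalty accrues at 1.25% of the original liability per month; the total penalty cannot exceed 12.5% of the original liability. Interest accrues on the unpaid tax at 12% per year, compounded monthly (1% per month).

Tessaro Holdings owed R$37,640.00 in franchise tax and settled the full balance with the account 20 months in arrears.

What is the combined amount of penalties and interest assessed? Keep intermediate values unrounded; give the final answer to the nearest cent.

R$12,992.95

Penalty (uncapped): 20 × 1.25% × R$37,640.00 = R$9,410.00; cap = 12.5% × R$37,640.00 = R$4,705.00 → penalty = R$4,705.00
Interest: R$37,640.00 × ((1 + 0.01)^20 − 1) = R$37,640.00 × 0.2201900… = R$8,287.9531…
Penalties + interest = R$4,705.0000 + R$8,287.9531… = R$12,992.95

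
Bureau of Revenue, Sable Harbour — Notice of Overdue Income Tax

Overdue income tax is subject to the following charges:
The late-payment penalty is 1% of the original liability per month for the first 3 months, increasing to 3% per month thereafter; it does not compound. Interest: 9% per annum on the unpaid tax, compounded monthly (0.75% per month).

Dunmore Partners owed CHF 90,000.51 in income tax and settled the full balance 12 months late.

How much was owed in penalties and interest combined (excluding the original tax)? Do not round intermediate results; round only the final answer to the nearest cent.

Penalty, months 1–3: 3 × 1% × CHF 90,000.51 = CHF 2,700.02…
Penalty, months 4–12: 9 × 3% × CHF 90,000.51 = CHF 24,300.14…
Interest: CHF 90,000.51 × ((1 + 0.0075)^12 − 1) = CHF 90,000.51 × 0.0938069… = CHF 8,442.6686…
Penalties + interest = CHF 27,000.1530 + CHF 8,442.6686… = CHF 35,442.82

CHF 35,442.82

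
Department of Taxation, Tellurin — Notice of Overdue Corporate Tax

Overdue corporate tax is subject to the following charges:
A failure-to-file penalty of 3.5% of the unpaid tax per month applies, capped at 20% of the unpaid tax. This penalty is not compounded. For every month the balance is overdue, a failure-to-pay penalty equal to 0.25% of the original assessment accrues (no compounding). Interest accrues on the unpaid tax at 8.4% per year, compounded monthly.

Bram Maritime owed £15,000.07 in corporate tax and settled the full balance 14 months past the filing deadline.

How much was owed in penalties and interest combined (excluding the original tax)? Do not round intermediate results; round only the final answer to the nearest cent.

Failure-to-file: 14 × 3.5% × £15,000.07 = £7,350.03…, capped at 20% × £15,000.07 = £3,000.01…
Failure-to-pay penalty = 0.25% × £15,000.07 × 14 mo = £525.00…
Interest (8.4%/yr ÷ 12 = 0.7%/month): £15,000.07 × ((1 + 0.007)^14 − 1) = £1,538.8015…
Penalties + interest = £3,525.0165… + £1,538.8015… = £5,063.82

£5,063.82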